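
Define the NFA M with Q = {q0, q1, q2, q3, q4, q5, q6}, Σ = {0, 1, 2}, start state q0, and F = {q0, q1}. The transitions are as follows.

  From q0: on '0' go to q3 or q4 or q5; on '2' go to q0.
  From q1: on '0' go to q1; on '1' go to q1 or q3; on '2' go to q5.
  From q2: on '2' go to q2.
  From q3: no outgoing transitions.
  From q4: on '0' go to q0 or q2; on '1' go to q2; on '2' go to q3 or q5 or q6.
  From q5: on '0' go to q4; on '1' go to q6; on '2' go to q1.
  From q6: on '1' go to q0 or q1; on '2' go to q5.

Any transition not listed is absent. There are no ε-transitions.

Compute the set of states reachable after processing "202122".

Start in {q0}.
Read '2': q0→{q0}; now {q0}.
Read '0': q0→{q3, q4, q5}; now {q3, q4, q5}.
Read '2': q3→∅, q4→{q3, q5, q6}, q5→{q1}; now {q1, q3, q5, q6}.
Read '1': q1→{q1, q3}, q3→∅, q5→{q6}, q6→{q0, q1}; now {q0, q1, q3, q6}.
Read '2': q0→{q0}, q1→{q5}, q3→∅, q6→{q5}; now {q0, q5}.
Read '2': q0→{q0}, q5→{q1}; now {q0, q1}.

{q0, q1}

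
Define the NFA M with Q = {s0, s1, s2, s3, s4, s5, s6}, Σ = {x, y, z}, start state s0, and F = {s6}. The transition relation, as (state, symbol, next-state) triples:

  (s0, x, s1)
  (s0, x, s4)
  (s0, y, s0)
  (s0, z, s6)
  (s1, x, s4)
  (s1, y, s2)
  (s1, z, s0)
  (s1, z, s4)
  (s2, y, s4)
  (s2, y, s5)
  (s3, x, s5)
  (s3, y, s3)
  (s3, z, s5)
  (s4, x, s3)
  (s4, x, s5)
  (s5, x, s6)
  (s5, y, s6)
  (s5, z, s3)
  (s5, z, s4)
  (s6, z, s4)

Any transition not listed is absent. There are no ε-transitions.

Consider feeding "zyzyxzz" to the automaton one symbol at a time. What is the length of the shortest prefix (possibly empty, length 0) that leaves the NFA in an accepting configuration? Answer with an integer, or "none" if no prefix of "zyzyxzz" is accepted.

1

Start in {s0}.
Read 'z': {s0} → {s6}.
None of the earlier sets intersect F, but {s6} does.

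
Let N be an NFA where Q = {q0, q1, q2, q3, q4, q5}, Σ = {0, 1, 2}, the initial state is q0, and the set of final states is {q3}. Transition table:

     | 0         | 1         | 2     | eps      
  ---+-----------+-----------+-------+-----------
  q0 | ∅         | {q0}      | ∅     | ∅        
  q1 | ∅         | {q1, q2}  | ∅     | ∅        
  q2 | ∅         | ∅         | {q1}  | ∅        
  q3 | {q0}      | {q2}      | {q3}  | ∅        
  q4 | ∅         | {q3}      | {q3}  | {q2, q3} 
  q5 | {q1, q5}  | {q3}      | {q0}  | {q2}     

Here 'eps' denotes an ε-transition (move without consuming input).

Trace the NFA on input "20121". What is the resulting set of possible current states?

Start in {q0}.
Read '2': q0→∅; now ∅.
The set is empty and remains empty for the remaining 4 symbols.

∅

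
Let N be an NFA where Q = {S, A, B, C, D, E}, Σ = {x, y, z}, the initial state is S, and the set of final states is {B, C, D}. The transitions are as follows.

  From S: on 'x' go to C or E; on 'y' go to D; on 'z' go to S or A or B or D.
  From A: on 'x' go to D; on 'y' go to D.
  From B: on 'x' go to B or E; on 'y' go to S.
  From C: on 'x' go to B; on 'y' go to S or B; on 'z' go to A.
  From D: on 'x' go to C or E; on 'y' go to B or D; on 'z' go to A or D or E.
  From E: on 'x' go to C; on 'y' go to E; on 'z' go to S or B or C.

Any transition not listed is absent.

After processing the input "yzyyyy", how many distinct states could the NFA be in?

Start in {S}.
Read 'y': S→{D}; now {D}.
Read 'z': D→{A, D, E}; now {A, D, E}.
Read 'y': A→{D}, D→{B, D}, E→{E}; now {B, D, E}.
Read 'y': B→{S}, D→{B, D}, E→{E}; now {S, B, D, E}.
Read 'y': S→{D}, B→{S}, D→{B, D}, E→{E}; now {S, B, D, E}.
Read 'y': S→{D}, B→{S}, D→{B, D}, E→{E}; now {S, B, D, E}.
That set has 4 states.

4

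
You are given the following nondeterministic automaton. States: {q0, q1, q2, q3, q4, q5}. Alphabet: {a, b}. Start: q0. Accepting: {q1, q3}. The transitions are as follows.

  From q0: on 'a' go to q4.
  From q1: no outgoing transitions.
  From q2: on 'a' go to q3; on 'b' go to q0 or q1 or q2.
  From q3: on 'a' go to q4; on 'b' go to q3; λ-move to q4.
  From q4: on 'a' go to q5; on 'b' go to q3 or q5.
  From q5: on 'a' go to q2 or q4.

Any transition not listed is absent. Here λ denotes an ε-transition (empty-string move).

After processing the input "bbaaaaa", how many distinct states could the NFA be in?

Start in {q0}.
Read 'b': q0→∅; now ∅.
The set is empty and remains empty for the remaining 6 symbols.
That set has 0 states.

0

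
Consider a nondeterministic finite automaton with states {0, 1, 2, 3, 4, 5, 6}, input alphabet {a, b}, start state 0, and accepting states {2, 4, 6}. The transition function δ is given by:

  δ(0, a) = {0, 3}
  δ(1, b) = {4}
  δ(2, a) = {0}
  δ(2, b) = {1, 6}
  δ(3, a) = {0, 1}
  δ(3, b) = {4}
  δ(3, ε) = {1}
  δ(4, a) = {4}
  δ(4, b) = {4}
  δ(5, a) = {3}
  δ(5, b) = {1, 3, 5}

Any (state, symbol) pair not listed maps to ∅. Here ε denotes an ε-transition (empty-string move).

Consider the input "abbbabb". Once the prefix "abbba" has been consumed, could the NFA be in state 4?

Yes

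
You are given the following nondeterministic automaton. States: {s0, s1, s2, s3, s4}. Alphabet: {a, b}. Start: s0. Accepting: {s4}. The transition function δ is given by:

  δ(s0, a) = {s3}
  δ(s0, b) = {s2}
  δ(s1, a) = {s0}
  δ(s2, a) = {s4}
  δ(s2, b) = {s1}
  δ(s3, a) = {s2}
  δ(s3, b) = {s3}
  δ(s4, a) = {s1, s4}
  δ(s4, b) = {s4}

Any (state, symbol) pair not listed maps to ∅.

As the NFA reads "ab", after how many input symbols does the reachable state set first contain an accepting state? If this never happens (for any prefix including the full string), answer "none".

Start in {s0}.
Read 'a': {s0} → {s3}.
Read 'b': {s3} → {s3}.
No reachable set along the way intersects F.

none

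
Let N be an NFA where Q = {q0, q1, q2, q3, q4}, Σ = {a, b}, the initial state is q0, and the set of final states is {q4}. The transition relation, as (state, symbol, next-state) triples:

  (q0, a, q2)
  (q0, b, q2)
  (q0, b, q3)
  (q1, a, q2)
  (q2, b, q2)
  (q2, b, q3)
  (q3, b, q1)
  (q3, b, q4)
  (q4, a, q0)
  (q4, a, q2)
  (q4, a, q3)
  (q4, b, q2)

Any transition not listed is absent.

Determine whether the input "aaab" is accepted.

No

Start in {q0}.
Read 'a': q0→{q2}; now {q2}.
Read 'a': q2→∅; now ∅.
The set is empty and remains empty for the remaining 2 symbols.
The final set ∅ contains no accepting state.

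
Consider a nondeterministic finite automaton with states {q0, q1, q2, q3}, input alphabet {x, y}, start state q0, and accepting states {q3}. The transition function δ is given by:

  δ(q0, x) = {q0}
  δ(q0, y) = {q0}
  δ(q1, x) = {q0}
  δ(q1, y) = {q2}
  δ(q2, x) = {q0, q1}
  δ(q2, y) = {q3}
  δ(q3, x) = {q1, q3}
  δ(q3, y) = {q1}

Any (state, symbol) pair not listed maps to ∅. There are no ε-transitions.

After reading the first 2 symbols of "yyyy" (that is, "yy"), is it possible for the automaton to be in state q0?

Yes

Start in {q0}.
Read 'y': {q0} → {q0}.
Read 'y': {q0} → {q0}.
State q0 is in {q0}.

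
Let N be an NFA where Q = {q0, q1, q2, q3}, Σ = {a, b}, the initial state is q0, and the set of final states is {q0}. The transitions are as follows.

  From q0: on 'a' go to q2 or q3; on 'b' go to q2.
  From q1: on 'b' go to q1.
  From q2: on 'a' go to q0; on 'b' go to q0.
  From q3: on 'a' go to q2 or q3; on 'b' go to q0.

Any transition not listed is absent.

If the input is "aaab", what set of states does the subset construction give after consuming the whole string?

{q0, q2}

Start in {q0}.
Read 'a': q0→{q2, q3}; now {q2, q3}.
Read 'a': q2→{q0}, q3→{q2, q3}; now {q0, q2, q3}.
Read 'a': q0→{q2, q3}, q2→{q0}, q3→{q2, q3}; now {q0, q2, q3}.
Read 'b': q0→{q2}, q2→{q0}, q3→{q0}; now {q0, q2}.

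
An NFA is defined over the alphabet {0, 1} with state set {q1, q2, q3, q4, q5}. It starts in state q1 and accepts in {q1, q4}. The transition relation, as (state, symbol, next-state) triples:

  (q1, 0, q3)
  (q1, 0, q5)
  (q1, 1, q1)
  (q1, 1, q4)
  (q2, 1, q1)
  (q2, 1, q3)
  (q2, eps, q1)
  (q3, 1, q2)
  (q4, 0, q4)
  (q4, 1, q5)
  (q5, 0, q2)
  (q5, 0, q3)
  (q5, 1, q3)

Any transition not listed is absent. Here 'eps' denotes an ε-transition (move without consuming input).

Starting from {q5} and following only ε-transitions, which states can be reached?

Begin with {q5}.
No ε-moves leave this set, so the closure equals the set itself.

{q5}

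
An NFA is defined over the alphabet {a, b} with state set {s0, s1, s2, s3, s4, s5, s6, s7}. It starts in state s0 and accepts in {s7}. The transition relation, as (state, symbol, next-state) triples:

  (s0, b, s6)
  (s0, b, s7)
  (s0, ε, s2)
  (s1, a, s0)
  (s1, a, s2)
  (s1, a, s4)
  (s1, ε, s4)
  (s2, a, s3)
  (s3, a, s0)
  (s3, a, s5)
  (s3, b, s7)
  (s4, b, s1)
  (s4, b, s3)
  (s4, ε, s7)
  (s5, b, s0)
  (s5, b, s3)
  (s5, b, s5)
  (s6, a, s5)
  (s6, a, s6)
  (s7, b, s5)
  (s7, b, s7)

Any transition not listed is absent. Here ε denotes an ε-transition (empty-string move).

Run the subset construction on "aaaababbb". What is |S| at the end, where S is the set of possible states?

Start: ε-closure({s0}) = {s0, s2}.
Read 'a': s0→∅, s2→{s3}; now {s3}.
Read 'a': s3→{s0, s5}; union {s0, s5}; ε-closure = {s0, s2, s5}.
Read 'a': s0→∅, s2→{s3}, s5→∅; now {s3}.
Read 'a': s3→{s0, s5}; union {s0, s5}; ε-closure = {s0, s2, s5}.
Read 'b': s0→{s6, s7}, s2→∅, s5→{s0, s3, s5}; union {s0, s3, s5, s6, s7}; ε-closure = {s0, s2, s3, s5, s6, s7}.
Read 'a': s0→∅, s2→{s3}, s3→{s0, s5}, s5→∅, s6→{s5, s6}, s7→∅; union {s0, s3, s5, s6}; ε-closure = {s0, s2, s3, s5, s6}.
Read 'b': s0→{s6, s7}, s2→∅, s3→{s7}, s5→{s0, s3, s5}, s6→∅; union {s0, s3, s5, s6, s7}; ε-closure = {s0, s2, s3, s5, s6, s7}.
Read 'b': s0→{s6, s7}, s2→∅, s3→{s7}, s5→{s0, s3, s5}, s6→∅, s7→{s5, s7}; union {s0, s3, s5, s6, s7}; ε-closure = {s0, s2, s3, s5, s6, s7}.
Read 'b': s0→{s6, s7}, s2→∅, s3→{s7}, s5→{s0, s3, s5}, s6→∅, s7→{s5, s7}; union {s0, s3, s5, s6, s7}; ε-closure = {s0, s2, s3, s5, s6, s7}.
That set has 6 states.

6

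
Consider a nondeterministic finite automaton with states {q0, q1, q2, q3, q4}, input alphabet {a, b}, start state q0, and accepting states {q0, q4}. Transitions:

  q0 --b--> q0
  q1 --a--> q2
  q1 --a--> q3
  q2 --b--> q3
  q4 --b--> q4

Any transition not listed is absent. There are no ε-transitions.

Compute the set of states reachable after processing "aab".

∅

Start in {q0}.
Read 'a': {q0} → ∅.
The set is empty and remains empty for the remaining 2 symbols.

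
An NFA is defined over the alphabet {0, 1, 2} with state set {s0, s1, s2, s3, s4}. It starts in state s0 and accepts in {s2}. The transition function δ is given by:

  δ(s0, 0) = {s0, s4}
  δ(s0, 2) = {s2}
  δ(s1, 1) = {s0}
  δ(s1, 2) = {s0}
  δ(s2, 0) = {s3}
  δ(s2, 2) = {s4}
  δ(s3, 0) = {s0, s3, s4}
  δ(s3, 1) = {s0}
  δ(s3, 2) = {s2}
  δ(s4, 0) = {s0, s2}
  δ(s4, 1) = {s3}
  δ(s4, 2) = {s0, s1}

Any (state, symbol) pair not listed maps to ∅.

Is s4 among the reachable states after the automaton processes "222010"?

Start in {s0}.
Read '2': s0→{s2}; now {s2}.
Read '2': s2→{s4}; now {s4}.
Read '2': s4→{s0, s1}; now {s0, s1}.
Read '0': s0→{s0, s4}, s1→∅; now {s0, s4}.
Read '1': s0→∅, s4→{s3}; now {s3}.
Read '0': s3→{s0, s3, s4}; now {s0, s3, s4}.
State s4 is in {s0, s3, s4}.

Yes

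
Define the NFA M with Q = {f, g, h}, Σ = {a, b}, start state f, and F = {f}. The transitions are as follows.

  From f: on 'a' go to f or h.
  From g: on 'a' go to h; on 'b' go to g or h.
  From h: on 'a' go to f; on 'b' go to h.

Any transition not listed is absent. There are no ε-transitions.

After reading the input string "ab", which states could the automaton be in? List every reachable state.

Start in {f}.
Read 'a': {f} → {f, h}.
Read 'b': {f, h} → {h}.

{h}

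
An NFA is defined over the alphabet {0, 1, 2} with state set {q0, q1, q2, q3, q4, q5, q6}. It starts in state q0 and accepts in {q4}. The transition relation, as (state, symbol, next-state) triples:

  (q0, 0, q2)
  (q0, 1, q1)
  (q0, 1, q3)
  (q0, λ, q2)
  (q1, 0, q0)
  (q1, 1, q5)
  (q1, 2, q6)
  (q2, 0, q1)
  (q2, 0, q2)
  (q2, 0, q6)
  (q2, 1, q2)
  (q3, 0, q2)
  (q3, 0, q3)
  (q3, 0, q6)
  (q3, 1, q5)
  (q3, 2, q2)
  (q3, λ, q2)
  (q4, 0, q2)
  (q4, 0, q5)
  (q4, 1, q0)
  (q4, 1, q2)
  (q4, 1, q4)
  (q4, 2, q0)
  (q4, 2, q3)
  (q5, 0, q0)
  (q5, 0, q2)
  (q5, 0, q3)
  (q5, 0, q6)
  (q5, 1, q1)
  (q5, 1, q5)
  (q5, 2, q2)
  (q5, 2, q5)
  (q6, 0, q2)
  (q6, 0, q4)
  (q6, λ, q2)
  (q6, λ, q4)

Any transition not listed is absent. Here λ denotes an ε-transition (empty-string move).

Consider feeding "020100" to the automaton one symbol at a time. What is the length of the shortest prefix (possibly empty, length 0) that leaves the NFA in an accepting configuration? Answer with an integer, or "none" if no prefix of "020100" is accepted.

1

Start: ε-closure({q0}) = {q0, q2}.
Read '0': {q0, q2} → {q1, q2, q4, q6}.
None of the earlier sets intersect F, but {q1, q2, q4, q6} does.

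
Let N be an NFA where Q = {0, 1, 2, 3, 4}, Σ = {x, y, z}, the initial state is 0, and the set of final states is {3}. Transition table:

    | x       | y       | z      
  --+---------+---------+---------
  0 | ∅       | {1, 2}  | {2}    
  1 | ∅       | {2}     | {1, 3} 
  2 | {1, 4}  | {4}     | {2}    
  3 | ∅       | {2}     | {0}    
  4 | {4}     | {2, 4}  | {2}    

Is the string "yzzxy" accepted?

Start in {0}.
Read 'y': 0→{1, 2}; now {1, 2}.
Read 'z': 1→{1, 3}, 2→{2}; now {1, 2, 3}.
Read 'z': 1→{1, 3}, 2→{2}, 3→{0}; now {0, 1, 2, 3}.
Read 'x': 0→∅, 1→∅, 2→{1, 4}, 3→∅; now {1, 4}.
Read 'y': 1→{2}, 4→{2, 4}; now {2, 4}.
The final set {2, 4} contains no accepting state.

No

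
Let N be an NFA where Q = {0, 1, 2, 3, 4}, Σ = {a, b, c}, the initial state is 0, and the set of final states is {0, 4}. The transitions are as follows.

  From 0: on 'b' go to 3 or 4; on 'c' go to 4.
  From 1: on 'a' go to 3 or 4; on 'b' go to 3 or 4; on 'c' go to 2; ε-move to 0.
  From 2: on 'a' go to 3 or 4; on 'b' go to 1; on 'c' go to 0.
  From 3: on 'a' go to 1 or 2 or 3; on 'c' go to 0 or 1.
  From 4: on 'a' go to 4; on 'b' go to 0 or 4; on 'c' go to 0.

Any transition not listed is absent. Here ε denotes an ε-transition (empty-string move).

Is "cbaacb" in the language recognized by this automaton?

Start in {0}.
Read 'c': {0} → {4}.
Read 'b': {4} → {0, 4}.
Read 'a': {0, 4} → {4}.
Read 'a': {4} → {4}.
Read 'c': {4} → {0}.
Read 'b': {0} → {3, 4}.
The final set {3, 4} contains the accepting state 4.

Yes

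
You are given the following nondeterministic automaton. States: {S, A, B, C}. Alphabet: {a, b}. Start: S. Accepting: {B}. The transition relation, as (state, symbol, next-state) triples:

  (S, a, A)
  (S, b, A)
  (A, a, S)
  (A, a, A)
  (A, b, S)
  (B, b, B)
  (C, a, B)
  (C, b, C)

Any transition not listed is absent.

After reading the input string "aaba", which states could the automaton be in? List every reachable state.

Start in {S}.
Read 'a': S→{A}; now {A}.
Read 'a': A→{S, A}; now {S, A}.
Read 'b': S→{A}, A→{S}; now {S, A}.
Read 'a': S→{A}, A→{S, A}; now {S, A}.

{S, A}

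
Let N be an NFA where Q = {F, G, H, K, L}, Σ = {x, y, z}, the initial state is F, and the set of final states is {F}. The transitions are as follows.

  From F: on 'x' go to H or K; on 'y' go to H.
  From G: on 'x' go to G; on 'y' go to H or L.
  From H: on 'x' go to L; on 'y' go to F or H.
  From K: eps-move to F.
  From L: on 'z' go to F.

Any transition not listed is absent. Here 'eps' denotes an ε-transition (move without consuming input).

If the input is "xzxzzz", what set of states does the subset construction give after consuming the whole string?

∅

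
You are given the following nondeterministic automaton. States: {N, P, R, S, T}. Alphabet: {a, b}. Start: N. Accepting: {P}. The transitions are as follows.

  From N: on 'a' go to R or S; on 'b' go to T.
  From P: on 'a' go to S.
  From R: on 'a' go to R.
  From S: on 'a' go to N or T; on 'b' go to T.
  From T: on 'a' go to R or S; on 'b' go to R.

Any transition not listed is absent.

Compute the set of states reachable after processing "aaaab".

Start in {N}.
Read 'a': N→{R, S}; now {R, S}.
Read 'a': R→{R}, S→{N, T}; now {N, R, T}.
Read 'a': N→{R, S}, R→{R}, T→{R, S}; now {R, S}.
Read 'a': R→{R}, S→{N, T}; now {N, R, T}.
Read 'b': N→{T}, R→∅, T→{R}; now {R, T}.

{R, T}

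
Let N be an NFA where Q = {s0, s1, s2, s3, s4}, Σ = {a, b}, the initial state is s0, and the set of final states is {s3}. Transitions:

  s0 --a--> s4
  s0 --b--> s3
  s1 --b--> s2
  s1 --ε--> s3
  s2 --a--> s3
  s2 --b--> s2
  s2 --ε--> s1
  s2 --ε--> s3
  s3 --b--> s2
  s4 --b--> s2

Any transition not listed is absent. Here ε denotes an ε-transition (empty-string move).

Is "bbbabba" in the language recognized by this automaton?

Start in {s0}.
Read 'b': {s0} → {s3}.
Read 'b': {s3} → {s1, s2, s3}.
Read 'b': {s1, s2, s3} → {s1, s2, s3}.
Read 'a': {s1, s2, s3} → {s3}.
Read 'b': {s3} → {s1, s2, s3}.
Read 'b': {s1, s2, s3} → {s1, s2, s3}.
Read 'a': {s1, s2, s3} → {s3}.
The final set {s3} contains the accepting state s3.

Yes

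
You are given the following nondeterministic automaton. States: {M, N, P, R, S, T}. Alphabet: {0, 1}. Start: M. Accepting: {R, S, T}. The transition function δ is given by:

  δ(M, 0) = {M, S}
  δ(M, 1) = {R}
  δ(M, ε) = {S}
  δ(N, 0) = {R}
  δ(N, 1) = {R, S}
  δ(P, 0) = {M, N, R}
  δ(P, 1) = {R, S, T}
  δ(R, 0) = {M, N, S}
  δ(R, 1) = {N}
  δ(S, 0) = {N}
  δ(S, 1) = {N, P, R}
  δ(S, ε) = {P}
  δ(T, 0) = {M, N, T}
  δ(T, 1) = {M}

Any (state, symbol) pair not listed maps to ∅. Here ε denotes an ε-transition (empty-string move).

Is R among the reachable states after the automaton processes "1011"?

Start: ε-closure({M}) = {M, P, S}.
Read '1': M→{R}, P→{R, S, T}, S→{N, P, R}; now {N, P, R, S, T}.
Read '0': N→{R}, P→{M, N, R}, R→{M, N, S}, S→{N}, T→{M, N, T}; union {M, N, R, S, T}; ε-closure = {M, N, P, R, S, T}.
Read '1': M→{R}, N→{R, S}, P→{R, S, T}, R→{N}, S→{N, P, R}, T→{M}; now {M, N, P, R, S, T}.
Read '1': M→{R}, N→{R, S}, P→{R, S, T}, R→{N}, S→{N, P, R}, T→{M}; now {M, N, P, R, S, T}.
State R is in {M, N, P, R, S, T}.

Yes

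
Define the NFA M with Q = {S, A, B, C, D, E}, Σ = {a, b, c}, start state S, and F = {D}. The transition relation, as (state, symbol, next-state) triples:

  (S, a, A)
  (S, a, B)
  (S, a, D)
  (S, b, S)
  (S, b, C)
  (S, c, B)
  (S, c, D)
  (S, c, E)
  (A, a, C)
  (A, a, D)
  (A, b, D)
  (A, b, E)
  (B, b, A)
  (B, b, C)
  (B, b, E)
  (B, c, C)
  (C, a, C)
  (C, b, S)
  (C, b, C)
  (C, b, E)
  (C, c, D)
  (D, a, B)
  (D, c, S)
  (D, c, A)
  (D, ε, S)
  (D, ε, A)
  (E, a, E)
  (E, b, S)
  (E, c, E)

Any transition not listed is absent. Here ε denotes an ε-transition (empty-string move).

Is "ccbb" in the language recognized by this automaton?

Start in {S}.
Read 'c': {S} → {S, A, B, D, E}.
Read 'c': {S, A, B, D, E} → {S, A, B, C, D, E}.
Read 'b': {S, A, B, C, D, E} → {S, A, C, D, E}.
Read 'b': {S, A, C, D, E} → {S, A, C, D, E}.
The final set {S, A, C, D, E} contains the accepting state D.

Yes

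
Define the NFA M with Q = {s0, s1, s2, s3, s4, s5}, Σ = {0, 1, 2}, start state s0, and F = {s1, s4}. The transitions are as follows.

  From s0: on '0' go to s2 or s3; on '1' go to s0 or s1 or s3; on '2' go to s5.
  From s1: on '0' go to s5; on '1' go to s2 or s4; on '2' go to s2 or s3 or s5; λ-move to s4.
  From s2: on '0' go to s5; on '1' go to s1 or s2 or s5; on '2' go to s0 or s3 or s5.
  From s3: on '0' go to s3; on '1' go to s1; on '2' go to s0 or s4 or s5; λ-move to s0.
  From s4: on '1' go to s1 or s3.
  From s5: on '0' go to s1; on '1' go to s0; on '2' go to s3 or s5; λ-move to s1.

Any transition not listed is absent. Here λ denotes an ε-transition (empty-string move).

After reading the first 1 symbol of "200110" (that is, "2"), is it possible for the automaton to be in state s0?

Start in {s0}.
Read '2': s0→{s5}; union {s5}; ε-closure = {s1, s4, s5}.
State s0 is not in {s1, s4, s5}.

No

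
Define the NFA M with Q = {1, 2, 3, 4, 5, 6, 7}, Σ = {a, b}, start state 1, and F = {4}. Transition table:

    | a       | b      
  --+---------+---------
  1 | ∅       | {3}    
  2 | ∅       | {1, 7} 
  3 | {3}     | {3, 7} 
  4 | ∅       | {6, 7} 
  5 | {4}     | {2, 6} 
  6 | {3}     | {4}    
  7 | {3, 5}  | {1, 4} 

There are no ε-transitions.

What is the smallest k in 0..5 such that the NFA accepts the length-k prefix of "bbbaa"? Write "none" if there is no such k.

3

Start in {1}.
Read 'b': 1→{3}; now {3}.
Read 'b': 3→{3, 7}; now {3, 7}.
Read 'b': 3→{3, 7}, 7→{1, 4}; now {1, 3, 4, 7}.
None of the earlier sets intersect F, but {1, 3, 4, 7} does.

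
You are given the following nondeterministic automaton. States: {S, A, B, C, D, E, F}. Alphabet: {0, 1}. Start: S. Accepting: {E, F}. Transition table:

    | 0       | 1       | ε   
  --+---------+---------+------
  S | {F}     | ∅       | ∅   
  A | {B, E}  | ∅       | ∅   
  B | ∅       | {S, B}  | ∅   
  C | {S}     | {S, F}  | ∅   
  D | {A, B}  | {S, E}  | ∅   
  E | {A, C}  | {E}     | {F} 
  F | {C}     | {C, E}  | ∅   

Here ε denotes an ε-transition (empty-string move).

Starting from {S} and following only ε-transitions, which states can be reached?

{S}

Begin with {S}.
No ε-moves leave this set, so the closure equals the set itself.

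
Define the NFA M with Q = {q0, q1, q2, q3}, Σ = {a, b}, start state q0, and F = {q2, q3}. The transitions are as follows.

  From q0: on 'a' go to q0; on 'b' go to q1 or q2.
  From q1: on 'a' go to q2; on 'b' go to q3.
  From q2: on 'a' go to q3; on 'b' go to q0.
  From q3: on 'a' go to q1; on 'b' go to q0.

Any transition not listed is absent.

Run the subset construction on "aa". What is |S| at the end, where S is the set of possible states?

Start in {q0}.
Read 'a': {q0} → {q0}.
Read 'a': {q0} → {q0}.
That set has 1 state.

1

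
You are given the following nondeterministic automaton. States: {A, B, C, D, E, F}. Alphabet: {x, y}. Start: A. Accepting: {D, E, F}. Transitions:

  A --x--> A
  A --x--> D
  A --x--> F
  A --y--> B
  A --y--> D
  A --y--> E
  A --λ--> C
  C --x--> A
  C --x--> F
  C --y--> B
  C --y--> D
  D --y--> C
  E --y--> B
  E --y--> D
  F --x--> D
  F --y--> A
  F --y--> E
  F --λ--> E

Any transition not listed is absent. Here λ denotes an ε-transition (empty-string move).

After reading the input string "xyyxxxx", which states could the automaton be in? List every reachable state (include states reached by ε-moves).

{A, C, D, E, F}

Start: ε-closure({A}) = {A, C}.
Read 'x': {A, C} → {A, C, D, E, F}.
Read 'y': {A, C, D, E, F} → {A, B, C, D, E}.
Read 'y': {A, B, C, D, E} → {B, C, D, E}.
Read 'x': {B, C, D, E} → {A, C, E, F}.
Read 'x': {A, C, E, F} → {A, C, D, E, F}.
Read 'x': {A, C, D, E, F} → {A, C, D, E, F}.
Read 'x': {A, C, D, E, F} → {A, C, D, E, F}.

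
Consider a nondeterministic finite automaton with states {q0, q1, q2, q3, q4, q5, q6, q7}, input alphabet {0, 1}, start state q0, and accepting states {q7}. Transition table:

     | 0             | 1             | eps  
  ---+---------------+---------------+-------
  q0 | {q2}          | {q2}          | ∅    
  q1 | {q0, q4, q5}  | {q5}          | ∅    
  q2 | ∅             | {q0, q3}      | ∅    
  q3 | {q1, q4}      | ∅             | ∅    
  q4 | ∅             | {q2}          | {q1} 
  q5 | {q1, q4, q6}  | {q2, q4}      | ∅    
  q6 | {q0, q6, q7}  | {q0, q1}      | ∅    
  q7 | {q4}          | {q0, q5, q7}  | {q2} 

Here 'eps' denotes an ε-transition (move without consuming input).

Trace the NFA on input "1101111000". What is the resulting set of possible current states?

{q0, q1, q2, q4, q5, q6, q7}

Start in {q0}.
Read '1': {q0} → {q2}.
Read '1': {q2} → {q0, q3}.
Read '0': {q0, q3} → {q1, q2, q4}.
Read '1': {q1, q2, q4} → {q0, q2, q3, q5}.
Read '1': {q0, q2, q3, q5} → {q0, q1, q2, q3, q4}.
Read '1': {q0, q1, q2, q3, q4} → {q0, q2, q3, q5}.
Read '1': {q0, q2, q3, q5} → {q0, q1, q2, q3, q4}.
Read '0': {q0, q1, q2, q3, q4} → {q0, q1, q2, q4, q5}.
Read '0': {q0, q1, q2, q4, q5} → {q0, q1, q2, q4, q5, q6}.
Read '0': {q0, q1, q2, q4, q5, q6} → {q0, q1, q2, q4, q5, q6, q7}.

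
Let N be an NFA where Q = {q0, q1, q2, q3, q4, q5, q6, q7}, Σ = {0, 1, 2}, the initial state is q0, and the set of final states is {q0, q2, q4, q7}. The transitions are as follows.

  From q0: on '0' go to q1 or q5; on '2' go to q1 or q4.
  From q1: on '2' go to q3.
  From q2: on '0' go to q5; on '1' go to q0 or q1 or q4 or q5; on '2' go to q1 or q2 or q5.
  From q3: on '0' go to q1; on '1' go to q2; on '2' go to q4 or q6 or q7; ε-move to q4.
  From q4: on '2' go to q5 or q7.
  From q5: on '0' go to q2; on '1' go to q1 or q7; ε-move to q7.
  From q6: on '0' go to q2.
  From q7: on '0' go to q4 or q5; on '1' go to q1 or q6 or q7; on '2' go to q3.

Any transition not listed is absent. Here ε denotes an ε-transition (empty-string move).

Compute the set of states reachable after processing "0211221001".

{q0, q1, q4, q5, q6, q7}

Start in {q0}.
Read '0': q0→{q1, q5}; union {q1, q5}; ε-closure = {q1, q5, q7}.
Read '2': q1→{q3}, q5→∅, q7→{q3}; union {q3}; ε-closure = {q3, q4}.
Read '1': q3→{q2}, q4→∅; now {q2}.
Read '1': q2→{q0, q1, q4, q5}; union {q0, q1, q4, q5}; ε-closure = {q0, q1, q4, q5, q7}.
Read '2': q0→{q1, q4}, q1→{q3}, q4→{q5, q7}, q5→∅, q7→{q3}; now {q1, q3, q4, q5, q7}.
Read '2': q1→{q3}, q3→{q4, q6, q7}, q4→{q5, q7}, q5→∅, q7→{q3}; now {q3, q4, q5, q6, q7}.
Read '1': q3→{q2}, q4→∅, q5→{q1, q7}, q6→∅, q7→{q1, q6, q7}; now {q1, q2, q6, q7}.
Read '0': q1→∅, q2→{q5}, q6→{q2}, q7→{q4, q5}; union {q2, q4, q5}; ε-closure = {q2, q4, q5, q7}.
Read '0': q2→{q5}, q4→∅, q5→{q2}, q7→{q4, q5}; union {q2, q4, q5}; ε-closure = {q2, q4, q5, q7}.
Read '1': q2→{q0, q1, q4, q5}, q4→∅, q5→{q1, q7}, q7→{q1, q6, q7}; now {q0, q1, q4, q5, q6, q7}.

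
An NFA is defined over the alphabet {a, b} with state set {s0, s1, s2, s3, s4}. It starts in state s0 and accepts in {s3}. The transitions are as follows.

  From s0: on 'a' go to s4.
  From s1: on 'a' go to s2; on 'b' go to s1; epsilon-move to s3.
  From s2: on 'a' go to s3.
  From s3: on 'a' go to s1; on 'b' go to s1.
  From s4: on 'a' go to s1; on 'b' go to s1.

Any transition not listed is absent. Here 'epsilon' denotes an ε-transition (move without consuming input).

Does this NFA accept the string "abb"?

Yes

Start in {s0}.
Read 'a': {s0} → {s4}.
Read 'b': {s4} → {s1, s3}.
Read 'b': {s1, s3} → {s1, s3}.
The final set {s1, s3} contains the accepting state s3.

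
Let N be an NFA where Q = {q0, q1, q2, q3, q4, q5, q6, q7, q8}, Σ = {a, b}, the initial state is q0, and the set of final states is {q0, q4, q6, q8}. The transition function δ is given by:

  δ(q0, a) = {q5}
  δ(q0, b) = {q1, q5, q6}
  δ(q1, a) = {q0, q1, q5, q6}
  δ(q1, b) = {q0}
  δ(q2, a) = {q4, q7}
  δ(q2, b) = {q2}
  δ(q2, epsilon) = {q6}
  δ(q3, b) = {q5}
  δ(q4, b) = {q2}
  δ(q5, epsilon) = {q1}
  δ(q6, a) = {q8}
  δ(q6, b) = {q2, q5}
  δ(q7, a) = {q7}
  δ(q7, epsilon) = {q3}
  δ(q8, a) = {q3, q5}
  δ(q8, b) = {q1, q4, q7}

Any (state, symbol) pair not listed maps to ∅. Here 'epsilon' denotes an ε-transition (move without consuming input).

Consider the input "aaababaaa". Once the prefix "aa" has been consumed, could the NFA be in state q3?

No

Start in {q0}.
Read 'a': {q0} → {q1, q5}.
Read 'a': {q1, q5} → {q0, q1, q5, q6}.
State q3 is not in {q0, q1, q5, q6}.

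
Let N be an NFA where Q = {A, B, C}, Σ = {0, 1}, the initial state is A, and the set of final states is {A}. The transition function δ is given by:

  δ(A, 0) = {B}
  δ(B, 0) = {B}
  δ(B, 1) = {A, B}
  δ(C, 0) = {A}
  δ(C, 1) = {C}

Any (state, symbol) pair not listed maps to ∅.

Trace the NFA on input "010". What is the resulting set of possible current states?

{B}

Start in {A}.
Read '0': {A} → {B}.
Read '1': {B} → {A, B}.
Read '0': {A, B} → {B}.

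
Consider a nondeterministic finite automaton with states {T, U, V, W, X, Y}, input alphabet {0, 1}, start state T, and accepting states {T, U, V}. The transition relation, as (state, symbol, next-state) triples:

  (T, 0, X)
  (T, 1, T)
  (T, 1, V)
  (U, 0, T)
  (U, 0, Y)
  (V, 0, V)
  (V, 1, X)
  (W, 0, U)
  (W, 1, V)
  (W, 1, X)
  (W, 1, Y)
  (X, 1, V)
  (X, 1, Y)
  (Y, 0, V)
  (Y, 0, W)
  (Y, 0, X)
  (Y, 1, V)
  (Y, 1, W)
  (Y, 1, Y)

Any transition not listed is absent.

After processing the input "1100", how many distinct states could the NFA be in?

Start in {T}.
Read '1': T→{T, V}; now {T, V}.
Read '1': T→{T, V}, V→{X}; now {T, V, X}.
Read '0': T→{X}, V→{V}, X→∅; now {V, X}.
Read '0': V→{V}, X→∅; now {V}.
That set has 1 state.

1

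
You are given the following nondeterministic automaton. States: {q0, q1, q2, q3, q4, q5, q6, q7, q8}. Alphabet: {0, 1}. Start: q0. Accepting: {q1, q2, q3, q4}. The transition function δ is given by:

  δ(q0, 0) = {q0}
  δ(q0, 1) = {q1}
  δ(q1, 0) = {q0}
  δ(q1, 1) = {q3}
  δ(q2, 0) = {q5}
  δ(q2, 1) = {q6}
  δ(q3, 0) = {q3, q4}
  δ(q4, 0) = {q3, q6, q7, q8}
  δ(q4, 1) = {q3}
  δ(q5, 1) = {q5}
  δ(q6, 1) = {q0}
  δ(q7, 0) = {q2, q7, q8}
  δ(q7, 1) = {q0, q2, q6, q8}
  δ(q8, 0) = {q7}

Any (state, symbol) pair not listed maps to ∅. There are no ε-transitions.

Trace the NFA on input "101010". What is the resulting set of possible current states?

{q0}

Start in {q0}.
Read '1': {q0} → {q1}.
Read '0': {q1} → {q0}.
Read '1': {q0} → {q1}.
Read '0': {q1} → {q0}.
Read '1': {q0} → {q1}.
Read '0': {q1} → {q0}.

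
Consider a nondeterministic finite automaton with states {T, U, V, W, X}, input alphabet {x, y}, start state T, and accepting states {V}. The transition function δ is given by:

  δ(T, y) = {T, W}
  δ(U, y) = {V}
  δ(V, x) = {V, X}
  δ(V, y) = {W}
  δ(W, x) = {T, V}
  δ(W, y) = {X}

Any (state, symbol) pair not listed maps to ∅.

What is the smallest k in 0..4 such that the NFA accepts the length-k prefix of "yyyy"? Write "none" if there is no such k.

none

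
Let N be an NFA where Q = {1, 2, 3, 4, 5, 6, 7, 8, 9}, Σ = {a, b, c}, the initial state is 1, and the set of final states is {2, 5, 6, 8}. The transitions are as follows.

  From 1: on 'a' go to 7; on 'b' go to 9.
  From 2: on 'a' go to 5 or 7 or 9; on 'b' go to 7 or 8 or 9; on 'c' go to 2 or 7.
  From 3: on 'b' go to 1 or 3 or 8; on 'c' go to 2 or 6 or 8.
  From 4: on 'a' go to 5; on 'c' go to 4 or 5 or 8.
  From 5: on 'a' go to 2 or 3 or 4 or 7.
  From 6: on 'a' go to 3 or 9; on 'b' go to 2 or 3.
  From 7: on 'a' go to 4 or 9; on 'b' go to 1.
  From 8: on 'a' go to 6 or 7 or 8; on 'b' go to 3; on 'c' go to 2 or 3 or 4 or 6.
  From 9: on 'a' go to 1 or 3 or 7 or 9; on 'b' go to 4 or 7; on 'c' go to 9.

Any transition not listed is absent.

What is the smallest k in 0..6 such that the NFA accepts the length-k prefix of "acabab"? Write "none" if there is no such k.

Start in {1}.
Read 'a': {1} → {7}.
Read 'c': {7} → ∅.
The set is empty and remains empty for the remaining 4 symbols.
No reachable set along the way intersects F.

none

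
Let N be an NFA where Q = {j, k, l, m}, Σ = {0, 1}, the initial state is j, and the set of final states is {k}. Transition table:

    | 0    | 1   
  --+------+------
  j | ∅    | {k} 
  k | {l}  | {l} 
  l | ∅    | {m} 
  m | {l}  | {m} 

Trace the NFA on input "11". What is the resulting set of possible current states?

{l}

Start in {j}.
Read '1': j→{k}; now {k}.
Read '1': k→{l}; now {l}.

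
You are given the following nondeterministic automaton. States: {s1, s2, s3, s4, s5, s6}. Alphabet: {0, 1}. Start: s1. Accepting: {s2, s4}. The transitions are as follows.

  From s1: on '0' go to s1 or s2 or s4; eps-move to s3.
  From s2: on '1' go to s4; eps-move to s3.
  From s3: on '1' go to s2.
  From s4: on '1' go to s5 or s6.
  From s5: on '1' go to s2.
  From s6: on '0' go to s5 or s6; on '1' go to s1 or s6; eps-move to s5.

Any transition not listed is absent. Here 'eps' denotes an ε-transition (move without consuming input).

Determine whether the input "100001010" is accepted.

No

Start: ε-closure({s1}) = {s1, s3}.
Read '1': s1→∅, s3→{s2}; union {s2}; ε-closure = {s2, s3}.
Read '0': s2→∅, s3→∅; now ∅.
The set is empty and remains empty for the remaining 7 symbols.
The final set ∅ contains no accepting state.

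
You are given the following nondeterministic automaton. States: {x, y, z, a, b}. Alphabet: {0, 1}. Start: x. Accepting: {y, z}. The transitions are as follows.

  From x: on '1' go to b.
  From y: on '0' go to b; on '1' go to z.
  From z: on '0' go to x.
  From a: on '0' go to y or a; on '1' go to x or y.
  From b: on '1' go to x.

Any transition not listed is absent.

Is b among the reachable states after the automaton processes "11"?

Start in {x}.
Read '1': x→{b}; now {b}.
Read '1': b→{x}; now {x}.
State b is not in {x}.

No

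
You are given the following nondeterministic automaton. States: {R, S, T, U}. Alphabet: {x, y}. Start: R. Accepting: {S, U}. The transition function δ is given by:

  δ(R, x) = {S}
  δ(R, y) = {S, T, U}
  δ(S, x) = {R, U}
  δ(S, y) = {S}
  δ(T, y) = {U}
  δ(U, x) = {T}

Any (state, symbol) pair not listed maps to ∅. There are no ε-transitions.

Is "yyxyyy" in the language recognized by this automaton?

Yes

Start in {R}.
Read 'y': R→{S, T, U}; now {S, T, U}.
Read 'y': S→{S}, T→{U}, U→∅; now {S, U}.
Read 'x': S→{R, U}, U→{T}; now {R, T, U}.
Read 'y': R→{S, T, U}, T→{U}, U→∅; now {S, T, U}.
Read 'y': S→{S}, T→{U}, U→∅; now {S, U}.
Read 'y': S→{S}, U→∅; now {S}.
The final set {S} contains the accepting state S.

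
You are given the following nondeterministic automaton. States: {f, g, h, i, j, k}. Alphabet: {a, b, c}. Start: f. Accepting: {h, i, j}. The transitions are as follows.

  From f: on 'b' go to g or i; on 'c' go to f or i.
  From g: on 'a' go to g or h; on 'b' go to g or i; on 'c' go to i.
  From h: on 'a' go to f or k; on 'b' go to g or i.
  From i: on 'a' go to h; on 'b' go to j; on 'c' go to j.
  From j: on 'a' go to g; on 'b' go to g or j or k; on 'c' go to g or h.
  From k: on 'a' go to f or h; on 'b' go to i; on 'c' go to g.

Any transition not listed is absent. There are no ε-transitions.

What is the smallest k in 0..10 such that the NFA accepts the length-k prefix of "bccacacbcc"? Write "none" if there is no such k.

1

Start in {f}.
Read 'b': f→{g, i}; now {g, i}.
None of the earlier sets intersect F, but {g, i} does.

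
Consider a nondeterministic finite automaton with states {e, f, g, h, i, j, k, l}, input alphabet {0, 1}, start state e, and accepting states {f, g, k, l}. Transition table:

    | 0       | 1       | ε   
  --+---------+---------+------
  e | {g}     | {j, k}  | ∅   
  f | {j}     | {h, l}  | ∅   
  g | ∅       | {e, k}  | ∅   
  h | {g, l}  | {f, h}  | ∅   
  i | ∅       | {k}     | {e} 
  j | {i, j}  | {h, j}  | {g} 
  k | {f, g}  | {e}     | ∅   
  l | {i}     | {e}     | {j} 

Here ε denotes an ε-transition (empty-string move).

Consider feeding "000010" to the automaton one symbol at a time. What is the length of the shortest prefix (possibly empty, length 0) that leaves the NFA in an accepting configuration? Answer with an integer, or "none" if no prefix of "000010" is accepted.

1

Start in {e}.
Read '0': e→{g}; now {g}.
None of the earlier sets intersect F, but {g} does.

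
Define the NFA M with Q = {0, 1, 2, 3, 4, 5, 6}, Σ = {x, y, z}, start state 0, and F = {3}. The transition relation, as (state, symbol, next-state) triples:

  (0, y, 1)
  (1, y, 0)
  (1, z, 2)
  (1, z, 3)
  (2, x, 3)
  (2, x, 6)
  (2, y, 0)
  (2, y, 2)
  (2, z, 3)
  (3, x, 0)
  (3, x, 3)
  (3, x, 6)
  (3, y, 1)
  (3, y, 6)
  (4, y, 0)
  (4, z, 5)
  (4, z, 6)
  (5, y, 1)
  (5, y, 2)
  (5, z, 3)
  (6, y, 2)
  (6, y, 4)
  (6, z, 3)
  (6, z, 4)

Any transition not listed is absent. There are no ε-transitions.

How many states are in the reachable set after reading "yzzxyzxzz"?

2

Start in {0}.
Read 'y': 0→{1}; now {1}.
Read 'z': 1→{2, 3}; now {2, 3}.
Read 'z': 2→{3}, 3→∅; now {3}.
Read 'x': 3→{0, 3, 6}; now {0, 3, 6}.
Read 'y': 0→{1}, 3→{1, 6}, 6→{2, 4}; now {1, 2, 4, 6}.
Read 'z': 1→{2, 3}, 2→{3}, 4→{5, 6}, 6→{3, 4}; now {2, 3, 4, 5, 6}.
Read 'x': 2→{3, 6}, 3→{0, 3, 6}, 4→∅, 5→∅, 6→∅; now {0, 3, 6}.
Read 'z': 0→∅, 3→∅, 6→{3, 4}; now {3, 4}.
Read 'z': 3→∅, 4→{5, 6}; now {5, 6}.
That set has 2 states.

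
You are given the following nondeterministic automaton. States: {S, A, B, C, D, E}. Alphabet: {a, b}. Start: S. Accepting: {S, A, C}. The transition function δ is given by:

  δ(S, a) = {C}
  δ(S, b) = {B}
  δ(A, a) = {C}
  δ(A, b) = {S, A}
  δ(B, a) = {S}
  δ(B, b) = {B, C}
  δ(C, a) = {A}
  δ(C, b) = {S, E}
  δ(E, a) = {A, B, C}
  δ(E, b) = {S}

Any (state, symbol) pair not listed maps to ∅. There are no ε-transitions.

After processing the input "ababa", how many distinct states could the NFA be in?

4

Start in {S}.
Read 'a': {S} → {C}.
Read 'b': {C} → {S, E}.
Read 'a': {S, E} → {A, B, C}.
Read 'b': {A, B, C} → {S, A, B, C, E}.
Read 'a': {S, A, B, C, E} → {S, A, B, C}.
That set has 4 states.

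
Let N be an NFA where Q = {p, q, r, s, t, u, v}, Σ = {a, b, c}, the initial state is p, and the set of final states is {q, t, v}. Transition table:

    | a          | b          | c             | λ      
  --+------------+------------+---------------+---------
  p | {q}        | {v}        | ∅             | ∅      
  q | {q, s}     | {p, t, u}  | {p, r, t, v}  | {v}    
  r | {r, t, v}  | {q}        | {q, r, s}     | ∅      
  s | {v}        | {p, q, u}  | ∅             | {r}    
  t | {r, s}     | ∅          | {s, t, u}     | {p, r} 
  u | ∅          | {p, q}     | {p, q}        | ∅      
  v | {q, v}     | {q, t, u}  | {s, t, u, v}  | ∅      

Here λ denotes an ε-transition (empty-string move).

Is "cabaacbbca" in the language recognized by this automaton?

No

Start in {p}.
Read 'c': p→∅; now ∅.
The set is empty and remains empty for the remaining 9 symbols.
The final set ∅ contains no accepting state.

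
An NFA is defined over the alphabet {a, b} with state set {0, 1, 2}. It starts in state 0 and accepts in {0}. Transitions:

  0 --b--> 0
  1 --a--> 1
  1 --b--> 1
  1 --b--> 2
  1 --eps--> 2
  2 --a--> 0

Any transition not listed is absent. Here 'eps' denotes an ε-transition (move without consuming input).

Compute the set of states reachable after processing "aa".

∅

Start in {0}.
Read 'a': {0} → ∅.
The set is empty and remains empty for the remaining 1 symbol.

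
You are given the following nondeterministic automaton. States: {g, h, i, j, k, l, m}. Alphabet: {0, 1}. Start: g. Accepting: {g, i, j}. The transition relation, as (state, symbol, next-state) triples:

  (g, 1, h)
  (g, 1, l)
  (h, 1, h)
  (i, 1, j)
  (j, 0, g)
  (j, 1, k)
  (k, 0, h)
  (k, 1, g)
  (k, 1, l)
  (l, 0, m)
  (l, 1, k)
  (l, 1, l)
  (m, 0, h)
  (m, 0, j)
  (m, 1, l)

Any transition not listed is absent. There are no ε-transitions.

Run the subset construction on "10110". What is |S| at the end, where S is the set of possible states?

2

Start in {g}.
Read '1': g→{h, l}; now {h, l}.
Read '0': h→∅, l→{m}; now {m}.
Read '1': m→{l}; now {l}.
Read '1': l→{k, l}; now {k, l}.
Read '0': k→{h}, l→{m}; now {h, m}.
That set has 2 states.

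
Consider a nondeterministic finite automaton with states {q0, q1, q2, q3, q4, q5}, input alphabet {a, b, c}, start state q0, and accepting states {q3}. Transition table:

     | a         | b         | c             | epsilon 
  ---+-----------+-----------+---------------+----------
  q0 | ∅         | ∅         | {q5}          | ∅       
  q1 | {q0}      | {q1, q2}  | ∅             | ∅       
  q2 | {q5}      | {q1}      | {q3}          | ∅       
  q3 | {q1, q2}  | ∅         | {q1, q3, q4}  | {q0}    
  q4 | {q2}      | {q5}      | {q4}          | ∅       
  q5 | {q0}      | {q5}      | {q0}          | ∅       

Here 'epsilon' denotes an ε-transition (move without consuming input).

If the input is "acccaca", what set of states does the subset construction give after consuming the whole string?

∅

Start in {q0}.
Read 'a': {q0} → ∅.
The set is empty and remains empty for the remaining 6 symbols.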